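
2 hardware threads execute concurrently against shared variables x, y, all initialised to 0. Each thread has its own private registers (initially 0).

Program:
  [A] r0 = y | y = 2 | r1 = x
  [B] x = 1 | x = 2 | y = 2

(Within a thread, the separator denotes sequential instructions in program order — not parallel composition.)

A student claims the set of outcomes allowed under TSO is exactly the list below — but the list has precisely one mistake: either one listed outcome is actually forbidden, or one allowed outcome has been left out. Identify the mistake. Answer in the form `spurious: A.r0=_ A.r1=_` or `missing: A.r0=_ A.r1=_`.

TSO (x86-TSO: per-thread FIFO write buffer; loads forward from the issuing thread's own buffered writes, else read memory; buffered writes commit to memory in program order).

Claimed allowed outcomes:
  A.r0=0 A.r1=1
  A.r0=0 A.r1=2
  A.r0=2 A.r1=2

missing: A.r0=0 A.r1=0

outcome vector order: (A.r0,A.r1)
TSO: 4 outcomes — {00; 01; 02; 22}
TSO∖claimed = {00}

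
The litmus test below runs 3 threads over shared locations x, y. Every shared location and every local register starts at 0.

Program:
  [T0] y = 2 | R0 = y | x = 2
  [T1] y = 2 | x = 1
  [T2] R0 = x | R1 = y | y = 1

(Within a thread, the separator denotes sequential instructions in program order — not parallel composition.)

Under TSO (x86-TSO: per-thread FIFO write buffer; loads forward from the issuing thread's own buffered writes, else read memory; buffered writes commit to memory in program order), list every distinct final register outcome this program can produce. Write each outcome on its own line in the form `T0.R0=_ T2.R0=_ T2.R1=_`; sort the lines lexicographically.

T0.R0=1 T2.R0=0 T2.R1=0
T0.R0=1 T2.R0=0 T2.R1=2
T0.R0=1 T2.R0=1 T2.R1=2
T0.R0=2 T2.R0=0 T2.R1=0
T0.R0=2 T2.R0=0 T2.R1=2
T0.R0=2 T2.R0=1 T2.R1=2
T0.R0=2 T2.R0=2 T2.R1=2

outcome vector order: (T0.R0,T2.R0,T2.R1)
|TSO outcomes| = 7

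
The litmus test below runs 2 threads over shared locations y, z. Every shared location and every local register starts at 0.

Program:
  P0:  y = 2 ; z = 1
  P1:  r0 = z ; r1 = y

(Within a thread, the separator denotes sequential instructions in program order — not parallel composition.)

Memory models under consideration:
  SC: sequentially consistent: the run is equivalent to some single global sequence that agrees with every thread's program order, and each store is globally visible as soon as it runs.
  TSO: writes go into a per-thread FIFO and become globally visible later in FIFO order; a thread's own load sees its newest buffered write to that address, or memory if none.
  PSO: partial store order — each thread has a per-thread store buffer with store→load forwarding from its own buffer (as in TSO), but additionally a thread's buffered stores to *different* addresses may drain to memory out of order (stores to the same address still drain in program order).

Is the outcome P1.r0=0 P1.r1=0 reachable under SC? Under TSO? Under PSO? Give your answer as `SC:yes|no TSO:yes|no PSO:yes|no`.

SC:yes TSO:yes PSO:yes

outcome vector order: (P1.r0,P1.r1)
[SC] allowed = {(0,0); (0,2); (1,2)}
[TSO] allowed = {(0,0); (0,2); (1,2)}
[PSO] allowed = {(0,0); (0,2); (1,0); (1,2)}
target (0,0) ∈ {SC,TSO,PSO}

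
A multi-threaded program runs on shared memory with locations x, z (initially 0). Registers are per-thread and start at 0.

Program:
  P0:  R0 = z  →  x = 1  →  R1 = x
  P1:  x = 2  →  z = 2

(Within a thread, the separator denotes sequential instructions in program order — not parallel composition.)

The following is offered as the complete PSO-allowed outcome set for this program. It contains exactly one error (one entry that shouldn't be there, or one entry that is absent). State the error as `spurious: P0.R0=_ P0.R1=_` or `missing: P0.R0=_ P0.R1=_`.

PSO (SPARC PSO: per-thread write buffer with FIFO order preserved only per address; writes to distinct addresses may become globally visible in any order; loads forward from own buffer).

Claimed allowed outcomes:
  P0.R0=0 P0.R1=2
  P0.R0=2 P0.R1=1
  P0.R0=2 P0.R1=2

outcome vector order: (P0.R0,P0.R1)
PSO (4): 0/1 0/2 2/1 2/2
PSO∖claimed = {0/1}

missing: P0.R0=0 P0.R1=1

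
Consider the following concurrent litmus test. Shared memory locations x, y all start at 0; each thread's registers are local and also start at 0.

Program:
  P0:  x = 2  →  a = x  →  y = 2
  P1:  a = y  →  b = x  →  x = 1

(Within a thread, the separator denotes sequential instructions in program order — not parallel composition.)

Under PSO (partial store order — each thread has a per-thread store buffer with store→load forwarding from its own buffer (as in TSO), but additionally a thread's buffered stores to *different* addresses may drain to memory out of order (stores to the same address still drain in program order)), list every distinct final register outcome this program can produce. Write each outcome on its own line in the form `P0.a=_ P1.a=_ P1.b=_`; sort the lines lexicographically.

P0.a=1 P1.a=0 P1.b=0
P0.a=1 P1.a=0 P1.b=2
P0.a=2 P1.a=0 P1.b=0
P0.a=2 P1.a=0 P1.b=2
P0.a=2 P1.a=2 P1.b=0
P0.a=2 P1.a=2 P1.b=2

outcome vector order: (P0.a,P1.a,P1.b)
|PSO outcomes| = 6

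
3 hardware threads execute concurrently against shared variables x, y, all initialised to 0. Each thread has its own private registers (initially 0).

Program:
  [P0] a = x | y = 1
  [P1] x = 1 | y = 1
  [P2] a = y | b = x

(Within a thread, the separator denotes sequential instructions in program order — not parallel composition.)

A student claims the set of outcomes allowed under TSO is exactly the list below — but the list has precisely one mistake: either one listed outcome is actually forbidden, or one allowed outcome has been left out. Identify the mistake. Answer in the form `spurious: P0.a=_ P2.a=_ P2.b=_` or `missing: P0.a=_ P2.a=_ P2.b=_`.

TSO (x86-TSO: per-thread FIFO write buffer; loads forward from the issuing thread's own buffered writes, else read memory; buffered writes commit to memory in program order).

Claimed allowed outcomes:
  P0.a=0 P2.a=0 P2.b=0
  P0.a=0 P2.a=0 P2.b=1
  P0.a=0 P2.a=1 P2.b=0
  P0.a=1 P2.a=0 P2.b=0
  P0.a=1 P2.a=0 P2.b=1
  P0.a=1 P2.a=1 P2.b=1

missing: P0.a=0 P2.a=1 P2.b=1

outcome vector order: (P0.a,P2.a,P2.b)
TSO: 7 outcomes — {000, 001, 010, 011, 100, 101, 111}
TSO∖claimed = {011}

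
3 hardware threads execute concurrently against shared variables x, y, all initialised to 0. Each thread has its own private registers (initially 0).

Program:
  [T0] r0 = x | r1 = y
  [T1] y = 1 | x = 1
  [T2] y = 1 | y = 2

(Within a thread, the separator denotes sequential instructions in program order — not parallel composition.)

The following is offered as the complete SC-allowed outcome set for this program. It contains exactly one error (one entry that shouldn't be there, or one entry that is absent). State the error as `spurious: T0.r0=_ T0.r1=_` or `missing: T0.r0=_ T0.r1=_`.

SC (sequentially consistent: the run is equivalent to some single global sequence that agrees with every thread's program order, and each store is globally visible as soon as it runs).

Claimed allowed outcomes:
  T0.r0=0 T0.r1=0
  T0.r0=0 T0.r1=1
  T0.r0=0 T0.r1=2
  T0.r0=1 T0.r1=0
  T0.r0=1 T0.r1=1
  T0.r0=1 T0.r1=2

spurious: T0.r0=1 T0.r1=0

outcome vector order: (T0.r0,T0.r1)
SC (5): (0,0), (0,1), (0,2), (1,1), (1,2)
claimed∖SC = {(1,0)}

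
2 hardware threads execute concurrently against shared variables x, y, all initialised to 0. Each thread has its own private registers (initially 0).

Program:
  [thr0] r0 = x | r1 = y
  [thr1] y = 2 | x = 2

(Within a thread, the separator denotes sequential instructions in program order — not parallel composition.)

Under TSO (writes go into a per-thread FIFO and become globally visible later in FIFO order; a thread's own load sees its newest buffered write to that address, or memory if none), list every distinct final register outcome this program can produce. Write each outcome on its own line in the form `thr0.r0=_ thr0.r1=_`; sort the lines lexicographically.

outcome vector order: (thr0.r0,thr0.r1)
|TSO outcomes| = 3

thr0.r0=0 thr0.r1=0
thr0.r0=0 thr0.r1=2
thr0.r0=2 thr0.r1=2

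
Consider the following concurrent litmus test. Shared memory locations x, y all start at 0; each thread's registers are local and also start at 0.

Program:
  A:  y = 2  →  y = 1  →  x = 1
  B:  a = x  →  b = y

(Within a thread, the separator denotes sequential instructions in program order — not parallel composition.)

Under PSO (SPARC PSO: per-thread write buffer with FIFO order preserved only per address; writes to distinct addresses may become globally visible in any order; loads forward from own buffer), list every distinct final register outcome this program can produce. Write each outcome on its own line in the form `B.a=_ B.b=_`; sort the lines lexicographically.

B.a=0 B.b=0
B.a=0 B.b=1
B.a=0 B.b=2
B.a=1 B.b=0
B.a=1 B.b=1
B.a=1 B.b=2

outcome vector order: (B.a,B.b)
|PSO outcomes| = 6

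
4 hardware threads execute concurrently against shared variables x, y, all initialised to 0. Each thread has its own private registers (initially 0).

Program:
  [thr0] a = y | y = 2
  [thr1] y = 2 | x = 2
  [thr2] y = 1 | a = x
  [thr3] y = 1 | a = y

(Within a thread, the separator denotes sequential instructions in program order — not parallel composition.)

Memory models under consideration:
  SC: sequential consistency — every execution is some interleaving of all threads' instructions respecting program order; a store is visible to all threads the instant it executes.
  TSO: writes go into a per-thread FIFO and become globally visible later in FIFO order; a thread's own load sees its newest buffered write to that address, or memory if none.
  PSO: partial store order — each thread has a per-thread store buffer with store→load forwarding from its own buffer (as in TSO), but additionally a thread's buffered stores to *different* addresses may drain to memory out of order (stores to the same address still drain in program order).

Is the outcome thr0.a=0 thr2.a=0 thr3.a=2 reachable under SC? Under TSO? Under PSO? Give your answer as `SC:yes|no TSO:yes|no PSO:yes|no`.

SC:yes TSO:yes PSO:yes

outcome vector order: (thr0.a,thr2.a,thr3.a)
[SC] allowed = {001, 002, 021, 022, 101, 102, 121, 122, 201, 202, 221, 222}
[TSO] allowed = {001, 002, 021, 022, 101, 102, 121, 122, 201, 202, 221, 222}
[PSO] allowed = {001, 002, 021, 022, 101, 102, 121, 122, 201, 202, 221, 222}
target 002 ∈ {SC,TSO,PSO}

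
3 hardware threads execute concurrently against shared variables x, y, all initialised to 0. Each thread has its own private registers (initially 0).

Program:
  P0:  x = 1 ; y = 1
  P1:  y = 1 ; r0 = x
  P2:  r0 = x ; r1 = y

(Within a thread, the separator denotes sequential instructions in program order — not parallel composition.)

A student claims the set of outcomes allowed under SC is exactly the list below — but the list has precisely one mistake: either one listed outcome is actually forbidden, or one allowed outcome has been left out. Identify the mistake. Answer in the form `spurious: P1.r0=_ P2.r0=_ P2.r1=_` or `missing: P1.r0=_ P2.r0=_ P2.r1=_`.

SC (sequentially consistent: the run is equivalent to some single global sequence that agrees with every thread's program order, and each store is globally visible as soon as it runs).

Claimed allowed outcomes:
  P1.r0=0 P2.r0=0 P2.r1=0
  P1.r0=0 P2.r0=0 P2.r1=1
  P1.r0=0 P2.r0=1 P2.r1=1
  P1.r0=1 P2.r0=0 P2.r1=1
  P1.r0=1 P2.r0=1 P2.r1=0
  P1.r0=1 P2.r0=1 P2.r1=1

missing: P1.r0=1 P2.r0=0 P2.r1=0

outcome vector order: (P1.r0,P2.r0,P2.r1)
under SC → 0/0/0 0/0/1 0/1/1 1/0/0 1/0/1 1/1/0 1/1/1
SC∖claimed = {1/0/0}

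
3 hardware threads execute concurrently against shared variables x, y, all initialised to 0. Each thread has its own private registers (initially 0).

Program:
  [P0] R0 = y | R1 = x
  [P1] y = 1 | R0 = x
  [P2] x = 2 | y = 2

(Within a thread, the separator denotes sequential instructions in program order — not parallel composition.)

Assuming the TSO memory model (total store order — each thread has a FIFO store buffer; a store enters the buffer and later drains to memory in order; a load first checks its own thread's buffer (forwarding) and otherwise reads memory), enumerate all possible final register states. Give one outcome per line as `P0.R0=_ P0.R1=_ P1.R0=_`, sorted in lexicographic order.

outcome vector order: (P0.R0,P0.R1,P1.R0)
|TSO outcomes| = 10

P0.R0=0 P0.R1=0 P1.R0=0
P0.R0=0 P0.R1=0 P1.R0=2
P0.R0=0 P0.R1=2 P1.R0=0
P0.R0=0 P0.R1=2 P1.R0=2
P0.R0=1 P0.R1=0 P1.R0=0
P0.R0=1 P0.R1=0 P1.R0=2
P0.R0=1 P0.R1=2 P1.R0=0
P0.R0=1 P0.R1=2 P1.R0=2
P0.R0=2 P0.R1=2 P1.R0=0
P0.R0=2 P0.R1=2 P1.R0=2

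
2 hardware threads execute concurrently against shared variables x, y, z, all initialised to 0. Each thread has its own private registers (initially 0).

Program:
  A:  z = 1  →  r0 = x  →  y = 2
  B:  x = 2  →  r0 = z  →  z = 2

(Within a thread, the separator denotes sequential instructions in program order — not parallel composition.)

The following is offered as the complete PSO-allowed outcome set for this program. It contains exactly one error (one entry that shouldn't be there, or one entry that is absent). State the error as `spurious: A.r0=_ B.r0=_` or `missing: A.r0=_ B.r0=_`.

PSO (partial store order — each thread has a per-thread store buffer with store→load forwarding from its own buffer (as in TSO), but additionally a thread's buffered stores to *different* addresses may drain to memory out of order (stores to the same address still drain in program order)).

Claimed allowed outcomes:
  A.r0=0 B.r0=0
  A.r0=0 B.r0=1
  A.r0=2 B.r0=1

missing: A.r0=2 B.r0=0

outcome vector order: (A.r0,B.r0)
[PSO] allowed = {(0,0); (0,1); (2,0); (2,1)}
PSO∖claimed = {(2,0)}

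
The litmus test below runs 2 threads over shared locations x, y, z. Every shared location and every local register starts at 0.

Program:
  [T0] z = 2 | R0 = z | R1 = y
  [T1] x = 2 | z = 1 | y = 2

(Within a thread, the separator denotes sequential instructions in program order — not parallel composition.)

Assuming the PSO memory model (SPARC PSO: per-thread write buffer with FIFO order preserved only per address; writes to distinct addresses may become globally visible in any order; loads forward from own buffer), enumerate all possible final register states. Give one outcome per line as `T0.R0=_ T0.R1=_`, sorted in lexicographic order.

outcome vector order: (T0.R0,T0.R1)
|PSO outcomes| = 4

T0.R0=1 T0.R1=0
T0.R0=1 T0.R1=2
T0.R0=2 T0.R1=0
T0.R0=2 T0.R1=2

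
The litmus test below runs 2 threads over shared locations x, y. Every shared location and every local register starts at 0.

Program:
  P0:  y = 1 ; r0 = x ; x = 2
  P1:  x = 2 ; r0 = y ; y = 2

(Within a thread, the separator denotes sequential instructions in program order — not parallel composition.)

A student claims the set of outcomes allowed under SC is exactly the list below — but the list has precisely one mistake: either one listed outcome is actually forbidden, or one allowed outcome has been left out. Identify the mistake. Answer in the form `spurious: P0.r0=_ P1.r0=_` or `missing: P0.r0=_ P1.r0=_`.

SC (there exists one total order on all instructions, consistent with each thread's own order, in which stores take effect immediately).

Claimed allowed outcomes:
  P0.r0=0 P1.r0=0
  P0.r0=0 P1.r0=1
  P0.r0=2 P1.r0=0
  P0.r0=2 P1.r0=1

spurious: P0.r0=0 P1.r0=0

outcome vector order: (P0.r0,P1.r0)
[SC] allowed = {<0 1> <2 0> <2 1>}
claimed∖SC = {<0 0>}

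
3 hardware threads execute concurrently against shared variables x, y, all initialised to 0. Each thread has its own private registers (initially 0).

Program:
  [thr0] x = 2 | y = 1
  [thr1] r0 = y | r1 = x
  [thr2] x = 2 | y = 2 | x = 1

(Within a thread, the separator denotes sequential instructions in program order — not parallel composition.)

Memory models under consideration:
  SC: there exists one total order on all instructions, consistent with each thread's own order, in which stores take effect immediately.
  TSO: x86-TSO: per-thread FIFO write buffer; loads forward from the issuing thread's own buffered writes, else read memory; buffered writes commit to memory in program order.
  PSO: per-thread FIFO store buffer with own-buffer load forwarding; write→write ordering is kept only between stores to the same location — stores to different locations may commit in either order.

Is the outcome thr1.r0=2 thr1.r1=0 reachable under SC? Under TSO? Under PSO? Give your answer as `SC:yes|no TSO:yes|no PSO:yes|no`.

SC:no TSO:no PSO:yes

outcome vector order: (thr1.r0,thr1.r1)
SC: 7 outcomes — {<0 0>; <0 1>; <0 2>; <1 1>; <1 2>; <2 1>; <2 2>}
TSO: 7 outcomes — {<0 0>; <0 1>; <0 2>; <1 1>; <1 2>; <2 1>; <2 2>}
PSO: 9 outcomes — {<0 0>; <0 1>; <0 2>; <1 0>; <1 1>; <1 2>; <2 0>; <2 1>; <2 2>}
target <2 0> ∈ {PSO}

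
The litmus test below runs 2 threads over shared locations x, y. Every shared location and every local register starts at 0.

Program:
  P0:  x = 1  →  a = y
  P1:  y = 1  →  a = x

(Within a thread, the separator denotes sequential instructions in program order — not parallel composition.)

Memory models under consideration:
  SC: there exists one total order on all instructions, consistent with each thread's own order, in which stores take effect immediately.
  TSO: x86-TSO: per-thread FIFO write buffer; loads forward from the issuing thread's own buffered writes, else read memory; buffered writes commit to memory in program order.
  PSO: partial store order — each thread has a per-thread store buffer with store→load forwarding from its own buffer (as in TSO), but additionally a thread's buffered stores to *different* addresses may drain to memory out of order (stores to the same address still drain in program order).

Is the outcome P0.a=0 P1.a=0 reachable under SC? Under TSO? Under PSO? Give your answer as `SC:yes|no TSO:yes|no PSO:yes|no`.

SC:no TSO:yes PSO:yes

outcome vector order: (P0.a,P1.a)
SC (3): (0,1); (1,0); (1,1)
TSO (4): (0,0); (0,1); (1,0); (1,1)
PSO (4): (0,0); (0,1); (1,0); (1,1)
target (0,0) ∈ {TSO,PSO}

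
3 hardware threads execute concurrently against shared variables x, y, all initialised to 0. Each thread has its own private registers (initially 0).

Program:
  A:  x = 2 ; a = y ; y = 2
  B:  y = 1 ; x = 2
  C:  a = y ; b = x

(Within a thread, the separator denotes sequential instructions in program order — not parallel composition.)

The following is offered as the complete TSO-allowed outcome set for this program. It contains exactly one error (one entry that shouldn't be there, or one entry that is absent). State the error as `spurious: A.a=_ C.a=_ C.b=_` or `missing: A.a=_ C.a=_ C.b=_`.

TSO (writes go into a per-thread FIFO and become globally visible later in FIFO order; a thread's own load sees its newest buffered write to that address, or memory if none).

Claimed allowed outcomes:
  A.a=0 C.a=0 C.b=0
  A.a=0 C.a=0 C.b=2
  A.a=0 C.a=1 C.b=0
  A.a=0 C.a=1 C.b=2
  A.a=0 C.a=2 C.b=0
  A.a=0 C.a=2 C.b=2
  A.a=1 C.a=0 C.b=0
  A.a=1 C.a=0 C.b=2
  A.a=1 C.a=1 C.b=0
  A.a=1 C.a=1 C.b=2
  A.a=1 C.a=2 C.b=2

spurious: A.a=0 C.a=2 C.b=0

outcome vector order: (A.a,C.a,C.b)
TSO: 10 outcomes — {0/0/0 0/0/2 0/1/0 0/1/2 0/2/2 1/0/0 1/0/2 1/1/0 1/1/2 1/2/2}
claimed∖TSO = {0/2/0}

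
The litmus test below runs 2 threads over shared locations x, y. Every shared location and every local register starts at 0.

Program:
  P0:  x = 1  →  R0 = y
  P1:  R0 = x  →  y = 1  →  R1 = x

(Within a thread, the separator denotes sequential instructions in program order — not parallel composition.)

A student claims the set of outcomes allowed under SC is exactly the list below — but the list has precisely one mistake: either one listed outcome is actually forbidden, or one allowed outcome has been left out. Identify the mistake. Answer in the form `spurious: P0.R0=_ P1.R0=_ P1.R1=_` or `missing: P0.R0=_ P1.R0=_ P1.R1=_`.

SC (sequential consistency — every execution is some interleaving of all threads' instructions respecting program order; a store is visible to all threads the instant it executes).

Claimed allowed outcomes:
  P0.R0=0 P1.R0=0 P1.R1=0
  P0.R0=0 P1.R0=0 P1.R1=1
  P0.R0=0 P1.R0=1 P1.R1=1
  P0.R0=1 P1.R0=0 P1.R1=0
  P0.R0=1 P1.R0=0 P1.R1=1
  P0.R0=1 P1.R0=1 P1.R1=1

outcome vector order: (P0.R0,P1.R0,P1.R1)
[SC] allowed = {001 011 100 101 111}
claimed∖SC = {000}

spurious: P0.R0=0 P1.R0=0 P1.R1=0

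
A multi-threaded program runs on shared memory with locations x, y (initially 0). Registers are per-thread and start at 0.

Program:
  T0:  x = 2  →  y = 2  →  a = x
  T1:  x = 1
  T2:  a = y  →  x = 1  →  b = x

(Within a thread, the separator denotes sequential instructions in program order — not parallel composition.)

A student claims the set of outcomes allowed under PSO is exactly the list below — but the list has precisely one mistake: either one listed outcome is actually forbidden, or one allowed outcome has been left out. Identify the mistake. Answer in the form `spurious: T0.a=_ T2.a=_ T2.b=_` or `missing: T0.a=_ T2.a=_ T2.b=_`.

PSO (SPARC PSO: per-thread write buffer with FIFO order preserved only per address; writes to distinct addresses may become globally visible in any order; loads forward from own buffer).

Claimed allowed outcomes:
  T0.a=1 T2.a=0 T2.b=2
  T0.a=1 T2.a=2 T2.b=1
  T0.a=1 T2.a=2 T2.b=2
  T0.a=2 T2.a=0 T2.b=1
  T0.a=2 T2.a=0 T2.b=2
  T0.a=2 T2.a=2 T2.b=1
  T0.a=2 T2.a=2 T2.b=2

outcome vector order: (T0.a,T2.a,T2.b)
PSO: 8 outcomes — {<1 0 1>; <1 0 2>; <1 2 1>; <1 2 2>; <2 0 1>; <2 0 2>; <2 2 1>; <2 2 2>}
PSO∖claimed = {<1 0 1>}

missing: T0.a=1 T2.a=0 T2.b=1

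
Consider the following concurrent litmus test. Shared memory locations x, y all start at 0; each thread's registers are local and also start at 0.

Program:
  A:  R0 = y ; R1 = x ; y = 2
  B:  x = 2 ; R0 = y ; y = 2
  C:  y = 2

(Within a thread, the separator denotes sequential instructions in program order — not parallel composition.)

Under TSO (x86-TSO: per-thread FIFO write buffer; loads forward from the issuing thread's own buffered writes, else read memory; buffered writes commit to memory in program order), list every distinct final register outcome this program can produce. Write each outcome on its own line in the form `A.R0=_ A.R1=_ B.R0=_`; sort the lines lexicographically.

outcome vector order: (A.R0,A.R1,B.R0)
|TSO outcomes| = 8

A.R0=0 A.R1=0 B.R0=0
A.R0=0 A.R1=0 B.R0=2
A.R0=0 A.R1=2 B.R0=0
A.R0=0 A.R1=2 B.R0=2
A.R0=2 A.R1=0 B.R0=0
A.R0=2 A.R1=0 B.R0=2
A.R0=2 A.R1=2 B.R0=0
A.R0=2 A.R1=2 B.R0=2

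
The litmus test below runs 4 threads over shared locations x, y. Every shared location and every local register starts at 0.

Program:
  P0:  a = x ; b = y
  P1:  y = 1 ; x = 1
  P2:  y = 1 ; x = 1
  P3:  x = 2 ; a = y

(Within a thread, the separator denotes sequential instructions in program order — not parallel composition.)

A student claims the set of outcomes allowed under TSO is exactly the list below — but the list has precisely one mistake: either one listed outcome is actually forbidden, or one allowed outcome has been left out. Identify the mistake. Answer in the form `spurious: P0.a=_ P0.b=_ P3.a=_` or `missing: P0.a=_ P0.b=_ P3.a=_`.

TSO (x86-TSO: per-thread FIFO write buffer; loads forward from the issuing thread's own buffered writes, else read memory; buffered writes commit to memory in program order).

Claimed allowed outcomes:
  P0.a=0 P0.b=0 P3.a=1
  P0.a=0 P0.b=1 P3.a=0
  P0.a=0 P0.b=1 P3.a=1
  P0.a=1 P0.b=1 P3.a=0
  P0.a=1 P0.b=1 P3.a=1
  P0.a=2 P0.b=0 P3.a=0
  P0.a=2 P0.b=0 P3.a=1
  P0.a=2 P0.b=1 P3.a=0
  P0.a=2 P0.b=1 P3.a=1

missing: P0.a=0 P0.b=0 P3.a=0

outcome vector order: (P0.a,P0.b,P3.a)
TSO: 10 outcomes — {<0 0 0> <0 0 1> <0 1 0> <0 1 1> <1 1 0> <1 1 1> <2 0 0> <2 0 1> <2 1 0> <2 1 1>}
TSO∖claimed = {<0 0 0>}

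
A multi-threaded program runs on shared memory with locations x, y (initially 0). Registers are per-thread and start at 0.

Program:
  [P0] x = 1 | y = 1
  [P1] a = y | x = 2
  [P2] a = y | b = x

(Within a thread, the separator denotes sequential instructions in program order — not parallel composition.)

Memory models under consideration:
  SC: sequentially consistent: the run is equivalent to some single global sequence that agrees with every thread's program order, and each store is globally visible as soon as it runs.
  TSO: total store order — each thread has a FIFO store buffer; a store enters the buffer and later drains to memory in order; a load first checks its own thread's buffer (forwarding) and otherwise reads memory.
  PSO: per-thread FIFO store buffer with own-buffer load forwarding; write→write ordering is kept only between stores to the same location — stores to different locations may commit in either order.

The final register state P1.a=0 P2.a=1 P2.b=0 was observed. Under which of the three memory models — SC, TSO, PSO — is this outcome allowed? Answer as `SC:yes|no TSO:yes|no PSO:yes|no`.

SC:no TSO:no PSO:yes

outcome vector order: (P1.a,P2.a,P2.b)
[SC] allowed = {<0 0 0> <0 0 1> <0 0 2> <0 1 1> <0 1 2> <1 0 0> <1 0 1> <1 0 2> <1 1 1> <1 1 2>}
[TSO] allowed = {<0 0 0> <0 0 1> <0 0 2> <0 1 1> <0 1 2> <1 0 0> <1 0 1> <1 0 2> <1 1 1> <1 1 2>}
[PSO] allowed = {<0 0 0> <0 0 1> <0 0 2> <0 1 0> <0 1 1> <0 1 2> <1 0 0> <1 0 1> <1 0 2> <1 1 0> <1 1 1> <1 1 2>}
target <0 1 0> ∈ {PSO}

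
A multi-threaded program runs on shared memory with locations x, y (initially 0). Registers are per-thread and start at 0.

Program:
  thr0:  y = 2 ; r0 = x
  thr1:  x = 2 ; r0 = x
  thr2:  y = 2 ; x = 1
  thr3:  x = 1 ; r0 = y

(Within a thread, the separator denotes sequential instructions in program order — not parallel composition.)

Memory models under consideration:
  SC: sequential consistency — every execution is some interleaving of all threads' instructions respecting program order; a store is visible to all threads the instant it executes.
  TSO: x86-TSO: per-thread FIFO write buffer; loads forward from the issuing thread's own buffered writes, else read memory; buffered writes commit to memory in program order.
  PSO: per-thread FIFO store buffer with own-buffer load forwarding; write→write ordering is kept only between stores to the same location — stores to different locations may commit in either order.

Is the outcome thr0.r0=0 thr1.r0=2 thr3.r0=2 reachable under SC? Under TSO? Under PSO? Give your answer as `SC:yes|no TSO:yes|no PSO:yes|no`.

outcome vector order: (thr0.r0,thr1.r0,thr3.r0)
SC: 10 outcomes — {0/1/2; 0/2/2; 1/1/0; 1/1/2; 1/2/0; 1/2/2; 2/1/0; 2/1/2; 2/2/0; 2/2/2}
TSO: 12 outcomes — {0/1/0; 0/1/2; 0/2/0; 0/2/2; 1/1/0; 1/1/2; 1/2/0; 1/2/2; 2/1/0; 2/1/2; 2/2/0; 2/2/2}
PSO: 12 outcomes — {0/1/0; 0/1/2; 0/2/0; 0/2/2; 1/1/0; 1/1/2; 1/2/0; 1/2/2; 2/1/0; 2/1/2; 2/2/0; 2/2/2}
target 0/2/2 ∈ {SC,TSO,PSO}

SC:yes TSO:yes PSO:yes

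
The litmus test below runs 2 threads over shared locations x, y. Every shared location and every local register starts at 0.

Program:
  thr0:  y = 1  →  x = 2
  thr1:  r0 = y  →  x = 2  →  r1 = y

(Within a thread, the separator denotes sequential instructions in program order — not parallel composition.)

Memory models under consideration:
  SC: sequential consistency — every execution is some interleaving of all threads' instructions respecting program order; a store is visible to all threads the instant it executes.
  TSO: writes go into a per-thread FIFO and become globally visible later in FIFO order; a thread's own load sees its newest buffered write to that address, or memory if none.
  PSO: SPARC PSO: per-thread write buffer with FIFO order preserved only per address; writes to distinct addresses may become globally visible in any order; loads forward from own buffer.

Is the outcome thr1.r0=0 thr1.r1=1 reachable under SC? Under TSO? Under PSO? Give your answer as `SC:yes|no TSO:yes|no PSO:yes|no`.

SC:yes TSO:yes PSO:yes

outcome vector order: (thr1.r0,thr1.r1)
SC (3): (0,0), (0,1), (1,1)
TSO (3): (0,0), (0,1), (1,1)
PSO (3): (0,0), (0,1), (1,1)
target (0,1) ∈ {SC,TSO,PSO}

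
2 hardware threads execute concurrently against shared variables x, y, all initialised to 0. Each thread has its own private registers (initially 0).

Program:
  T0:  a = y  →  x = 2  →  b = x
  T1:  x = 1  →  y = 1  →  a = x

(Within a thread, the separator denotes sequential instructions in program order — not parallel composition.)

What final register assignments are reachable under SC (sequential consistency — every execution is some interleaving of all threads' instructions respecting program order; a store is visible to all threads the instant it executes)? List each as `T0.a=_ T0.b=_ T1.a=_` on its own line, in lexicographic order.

T0.a=0 T0.b=1 T1.a=1
T0.a=0 T0.b=2 T1.a=1
T0.a=0 T0.b=2 T1.a=2
T0.a=1 T0.b=2 T1.a=1
T0.a=1 T0.b=2 T1.a=2

outcome vector order: (T0.a,T0.b,T1.a)
|SC outcomes| = 5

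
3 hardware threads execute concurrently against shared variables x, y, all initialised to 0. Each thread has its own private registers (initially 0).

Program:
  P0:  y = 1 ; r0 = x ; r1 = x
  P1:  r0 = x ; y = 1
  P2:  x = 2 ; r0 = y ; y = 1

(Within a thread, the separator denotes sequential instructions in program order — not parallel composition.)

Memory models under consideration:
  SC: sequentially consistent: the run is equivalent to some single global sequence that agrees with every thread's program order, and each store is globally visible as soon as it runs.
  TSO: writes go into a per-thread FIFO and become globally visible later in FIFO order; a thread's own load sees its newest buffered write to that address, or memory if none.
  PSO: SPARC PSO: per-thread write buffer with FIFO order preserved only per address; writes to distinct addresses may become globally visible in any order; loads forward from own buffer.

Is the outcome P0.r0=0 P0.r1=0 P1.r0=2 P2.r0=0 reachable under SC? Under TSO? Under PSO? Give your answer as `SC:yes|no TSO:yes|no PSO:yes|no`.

outcome vector order: (P0.r0,P0.r1,P1.r0,P2.r0)
under SC → 0/0/0/1, 0/0/2/1, 0/2/0/1, 0/2/2/1, 2/2/0/0, 2/2/0/1, 2/2/2/0, 2/2/2/1
under TSO → 0/0/0/0, 0/0/0/1, 0/0/2/0, 0/0/2/1, 0/2/0/0, 0/2/0/1, 0/2/2/0, 0/2/2/1, 2/2/0/0, 2/2/0/1, 2/2/2/0, 2/2/2/1
under PSO → 0/0/0/0, 0/0/0/1, 0/0/2/0, 0/0/2/1, 0/2/0/0, 0/2/0/1, 0/2/2/0, 0/2/2/1, 2/2/0/0, 2/2/0/1, 2/2/2/0, 2/2/2/1
target 0/0/2/0 ∈ {TSO,PSO}

SC:no TSO:yes PSO:yes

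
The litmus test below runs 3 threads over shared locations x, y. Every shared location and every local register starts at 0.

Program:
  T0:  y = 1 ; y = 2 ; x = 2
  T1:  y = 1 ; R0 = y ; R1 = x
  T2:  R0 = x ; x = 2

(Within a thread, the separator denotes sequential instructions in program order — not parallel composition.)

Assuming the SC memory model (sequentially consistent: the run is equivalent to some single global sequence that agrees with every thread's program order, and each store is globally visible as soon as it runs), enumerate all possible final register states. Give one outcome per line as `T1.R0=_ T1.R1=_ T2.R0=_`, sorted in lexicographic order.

outcome vector order: (T1.R0,T1.R1,T2.R0)
|SC outcomes| = 8

T1.R0=1 T1.R1=0 T2.R0=0
T1.R0=1 T1.R1=0 T2.R0=2
T1.R0=1 T1.R1=2 T2.R0=0
T1.R0=1 T1.R1=2 T2.R0=2
T1.R0=2 T1.R1=0 T2.R0=0
T1.R0=2 T1.R1=0 T2.R0=2
T1.R0=2 T1.R1=2 T2.R0=0
T1.R0=2 T1.R1=2 T2.R0=2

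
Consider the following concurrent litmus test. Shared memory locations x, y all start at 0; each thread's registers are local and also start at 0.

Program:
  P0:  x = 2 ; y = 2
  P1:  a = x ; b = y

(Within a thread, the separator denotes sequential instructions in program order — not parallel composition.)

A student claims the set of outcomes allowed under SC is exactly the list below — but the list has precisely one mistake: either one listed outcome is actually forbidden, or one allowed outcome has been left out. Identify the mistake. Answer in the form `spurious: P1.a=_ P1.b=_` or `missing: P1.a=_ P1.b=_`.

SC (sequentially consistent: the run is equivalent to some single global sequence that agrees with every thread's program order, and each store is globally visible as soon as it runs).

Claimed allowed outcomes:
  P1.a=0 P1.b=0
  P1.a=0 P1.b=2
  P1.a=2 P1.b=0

outcome vector order: (P1.a,P1.b)
SC (4): 00; 02; 20; 22
SC∖claimed = {22}

missing: P1.a=2 P1.b=2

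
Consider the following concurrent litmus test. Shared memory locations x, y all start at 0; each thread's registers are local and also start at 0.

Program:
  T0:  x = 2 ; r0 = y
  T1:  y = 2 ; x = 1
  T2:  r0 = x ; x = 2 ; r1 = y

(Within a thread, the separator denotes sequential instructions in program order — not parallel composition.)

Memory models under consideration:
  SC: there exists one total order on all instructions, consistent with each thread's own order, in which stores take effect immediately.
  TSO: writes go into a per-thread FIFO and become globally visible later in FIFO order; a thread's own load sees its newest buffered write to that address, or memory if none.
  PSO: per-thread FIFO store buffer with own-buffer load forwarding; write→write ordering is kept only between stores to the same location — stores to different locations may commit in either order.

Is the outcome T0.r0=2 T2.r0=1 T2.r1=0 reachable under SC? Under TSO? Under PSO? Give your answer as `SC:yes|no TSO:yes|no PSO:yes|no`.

SC:no TSO:no PSO:yes

outcome vector order: (T0.r0,T2.r0,T2.r1)
SC: 10 outcomes — {0/0/0; 0/0/2; 0/1/2; 0/2/0; 0/2/2; 2/0/0; 2/0/2; 2/1/2; 2/2/0; 2/2/2}
TSO: 10 outcomes — {0/0/0; 0/0/2; 0/1/2; 0/2/0; 0/2/2; 2/0/0; 2/0/2; 2/1/2; 2/2/0; 2/2/2}
PSO: 12 outcomes — {0/0/0; 0/0/2; 0/1/0; 0/1/2; 0/2/0; 0/2/2; 2/0/0; 2/0/2; 2/1/0; 2/1/2; 2/2/0; 2/2/2}
target 2/1/0 ∈ {PSO}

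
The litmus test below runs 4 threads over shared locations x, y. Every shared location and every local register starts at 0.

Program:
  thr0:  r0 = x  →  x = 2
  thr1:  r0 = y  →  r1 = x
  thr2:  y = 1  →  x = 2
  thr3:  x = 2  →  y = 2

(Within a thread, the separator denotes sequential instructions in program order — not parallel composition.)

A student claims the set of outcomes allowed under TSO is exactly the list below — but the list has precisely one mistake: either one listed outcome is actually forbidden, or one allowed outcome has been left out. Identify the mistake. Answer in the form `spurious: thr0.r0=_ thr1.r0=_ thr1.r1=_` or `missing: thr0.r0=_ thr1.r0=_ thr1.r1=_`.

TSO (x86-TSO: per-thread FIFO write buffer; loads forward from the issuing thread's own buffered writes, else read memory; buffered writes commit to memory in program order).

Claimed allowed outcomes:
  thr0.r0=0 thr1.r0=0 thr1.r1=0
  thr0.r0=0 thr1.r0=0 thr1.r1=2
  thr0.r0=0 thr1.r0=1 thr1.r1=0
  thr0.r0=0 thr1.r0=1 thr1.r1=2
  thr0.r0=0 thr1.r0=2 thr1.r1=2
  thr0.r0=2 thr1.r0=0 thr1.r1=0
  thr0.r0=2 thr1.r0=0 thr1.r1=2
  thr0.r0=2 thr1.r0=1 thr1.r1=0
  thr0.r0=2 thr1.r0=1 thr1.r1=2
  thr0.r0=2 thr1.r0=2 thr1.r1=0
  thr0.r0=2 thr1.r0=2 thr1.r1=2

spurious: thr0.r0=2 thr1.r0=2 thr1.r1=0

outcome vector order: (thr0.r0,thr1.r0,thr1.r1)
under TSO → 000 002 010 012 022 200 202 210 212 222
claimed∖TSO = {220}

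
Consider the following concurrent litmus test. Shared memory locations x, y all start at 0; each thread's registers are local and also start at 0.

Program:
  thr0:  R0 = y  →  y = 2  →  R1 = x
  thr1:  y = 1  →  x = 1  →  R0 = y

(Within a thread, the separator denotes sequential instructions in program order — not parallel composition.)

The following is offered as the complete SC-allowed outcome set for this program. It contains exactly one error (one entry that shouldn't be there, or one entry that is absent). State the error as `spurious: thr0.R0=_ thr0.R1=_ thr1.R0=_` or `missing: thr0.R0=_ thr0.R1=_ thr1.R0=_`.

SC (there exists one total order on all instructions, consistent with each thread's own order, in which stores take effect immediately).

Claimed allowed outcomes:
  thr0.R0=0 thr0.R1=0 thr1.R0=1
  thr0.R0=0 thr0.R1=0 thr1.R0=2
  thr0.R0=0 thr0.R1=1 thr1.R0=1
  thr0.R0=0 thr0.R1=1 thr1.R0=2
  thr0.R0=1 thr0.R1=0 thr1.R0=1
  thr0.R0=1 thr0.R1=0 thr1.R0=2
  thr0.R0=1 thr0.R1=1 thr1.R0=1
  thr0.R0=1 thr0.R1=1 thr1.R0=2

outcome vector order: (thr0.R0,thr0.R1,thr1.R0)
SC: 7 outcomes — {0/0/1, 0/0/2, 0/1/1, 0/1/2, 1/0/2, 1/1/1, 1/1/2}
claimed∖SC = {1/0/1}

spurious: thr0.R0=1 thr0.R1=0 thr1.R0=1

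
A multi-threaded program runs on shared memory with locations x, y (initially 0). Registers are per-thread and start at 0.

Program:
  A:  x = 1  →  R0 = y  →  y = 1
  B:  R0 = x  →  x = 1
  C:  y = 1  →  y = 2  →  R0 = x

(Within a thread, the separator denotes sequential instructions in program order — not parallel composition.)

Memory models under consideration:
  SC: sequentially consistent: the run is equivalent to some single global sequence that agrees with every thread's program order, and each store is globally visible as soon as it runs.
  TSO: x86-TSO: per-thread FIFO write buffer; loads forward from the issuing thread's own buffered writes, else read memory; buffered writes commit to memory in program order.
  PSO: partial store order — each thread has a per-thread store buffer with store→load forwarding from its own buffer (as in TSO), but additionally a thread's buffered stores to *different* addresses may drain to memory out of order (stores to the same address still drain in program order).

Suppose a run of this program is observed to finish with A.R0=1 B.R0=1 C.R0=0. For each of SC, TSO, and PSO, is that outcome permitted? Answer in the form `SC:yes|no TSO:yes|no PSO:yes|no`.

SC:no TSO:yes PSO:yes

outcome vector order: (A.R0,B.R0,C.R0)
under SC → (0,0,1) (0,1,1) (1,0,1) (1,1,1) (2,0,0) (2,0,1) (2,1,0) (2,1,1)
under TSO → (0,0,0) (0,0,1) (0,1,0) (0,1,1) (1,0,0) (1,0,1) (1,1,0) (1,1,1) (2,0,0) (2,0,1) (2,1,0) (2,1,1)
under PSO → (0,0,0) (0,0,1) (0,1,0) (0,1,1) (1,0,0) (1,0,1) (1,1,0) (1,1,1) (2,0,0) (2,0,1) (2,1,0) (2,1,1)
target (1,1,0) ∈ {TSO,PSO}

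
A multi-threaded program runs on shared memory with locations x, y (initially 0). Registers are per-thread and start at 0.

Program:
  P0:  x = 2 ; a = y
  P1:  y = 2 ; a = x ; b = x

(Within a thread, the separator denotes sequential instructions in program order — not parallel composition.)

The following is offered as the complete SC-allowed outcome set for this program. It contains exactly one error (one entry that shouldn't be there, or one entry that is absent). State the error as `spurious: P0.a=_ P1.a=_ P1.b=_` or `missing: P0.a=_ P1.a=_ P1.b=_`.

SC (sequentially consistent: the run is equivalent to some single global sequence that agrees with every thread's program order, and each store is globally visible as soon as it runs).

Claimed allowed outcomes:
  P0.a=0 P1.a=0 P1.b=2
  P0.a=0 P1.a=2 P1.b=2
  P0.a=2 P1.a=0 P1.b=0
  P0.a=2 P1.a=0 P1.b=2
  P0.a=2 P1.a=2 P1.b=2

outcome vector order: (P0.a,P1.a,P1.b)
SC (4): 0/2/2, 2/0/0, 2/0/2, 2/2/2
claimed∖SC = {0/0/2}

spurious: P0.a=0 P1.a=0 P1.b=2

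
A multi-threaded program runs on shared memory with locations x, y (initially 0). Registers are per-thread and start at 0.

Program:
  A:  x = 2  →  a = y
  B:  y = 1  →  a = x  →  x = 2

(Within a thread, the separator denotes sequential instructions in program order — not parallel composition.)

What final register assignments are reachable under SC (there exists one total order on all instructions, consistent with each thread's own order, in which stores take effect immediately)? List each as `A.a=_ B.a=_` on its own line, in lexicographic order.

A.a=0 B.a=2
A.a=1 B.a=0
A.a=1 B.a=2

outcome vector order: (A.a,B.a)
|SC outcomes| = 3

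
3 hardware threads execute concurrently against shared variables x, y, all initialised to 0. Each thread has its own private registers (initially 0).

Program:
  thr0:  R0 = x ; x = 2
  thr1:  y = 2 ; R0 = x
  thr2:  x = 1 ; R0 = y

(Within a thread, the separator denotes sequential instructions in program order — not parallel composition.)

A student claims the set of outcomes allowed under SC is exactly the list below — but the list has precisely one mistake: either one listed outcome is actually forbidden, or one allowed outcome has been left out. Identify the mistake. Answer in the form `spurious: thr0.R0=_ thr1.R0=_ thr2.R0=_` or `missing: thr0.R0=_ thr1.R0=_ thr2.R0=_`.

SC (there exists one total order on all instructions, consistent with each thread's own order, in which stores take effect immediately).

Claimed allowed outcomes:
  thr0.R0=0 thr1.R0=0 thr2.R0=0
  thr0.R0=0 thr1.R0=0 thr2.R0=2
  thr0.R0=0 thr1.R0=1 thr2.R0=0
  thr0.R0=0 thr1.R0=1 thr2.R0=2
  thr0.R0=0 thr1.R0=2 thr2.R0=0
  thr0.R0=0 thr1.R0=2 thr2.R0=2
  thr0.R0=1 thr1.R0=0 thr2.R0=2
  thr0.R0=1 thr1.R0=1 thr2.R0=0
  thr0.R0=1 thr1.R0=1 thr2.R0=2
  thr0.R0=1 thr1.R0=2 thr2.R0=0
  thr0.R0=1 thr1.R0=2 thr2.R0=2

spurious: thr0.R0=0 thr1.R0=0 thr2.R0=0

outcome vector order: (thr0.R0,thr1.R0,thr2.R0)
[SC] allowed = {002 010 012 020 022 102 110 112 120 122}
claimed∖SC = {000}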